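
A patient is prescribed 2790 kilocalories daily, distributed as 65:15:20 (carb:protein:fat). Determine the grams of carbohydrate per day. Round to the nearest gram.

453 g/day

Carbohydrate energy = 65% × 2790 = 1813.5 kcal.
At 4 kcal/g: 1813.5 ÷ 4 = 453.375 g.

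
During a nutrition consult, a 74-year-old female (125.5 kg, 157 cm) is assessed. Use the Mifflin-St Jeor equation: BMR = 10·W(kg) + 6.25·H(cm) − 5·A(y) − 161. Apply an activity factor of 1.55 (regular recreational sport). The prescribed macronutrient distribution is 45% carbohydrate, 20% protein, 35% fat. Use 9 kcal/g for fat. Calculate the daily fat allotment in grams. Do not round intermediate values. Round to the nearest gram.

Mifflin-St Jeor (female): BMR = 10(125.5) + 6.25(157) − 5(74) − 161 = 1255 + 981.25 − 370 − 161 = 1705.25 kcal/day.
TEE = 1705.25 × 1.55 = 2643.1375 kcal/day.
Fat energy = 35% × 2643.1375 = 925.0981 kcal.
Fat = 925.0981 ÷ 9 kcal/g = 102.7887 g.

103 g/day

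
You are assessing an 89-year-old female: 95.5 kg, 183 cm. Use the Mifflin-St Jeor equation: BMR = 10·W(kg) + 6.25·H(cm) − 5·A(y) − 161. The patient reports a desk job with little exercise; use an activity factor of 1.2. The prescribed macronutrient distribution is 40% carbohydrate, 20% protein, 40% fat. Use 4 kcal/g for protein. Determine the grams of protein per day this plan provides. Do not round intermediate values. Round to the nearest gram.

Mifflin-St Jeor (female): BMR = 10(95.5) + 6.25(183) − 5(89) − 161 = 955 + 1143.75 − 445 − 161 = 1492.75 kcal/day.
TEE = 1492.75 × 1.2 = 1791.3 kcal/day.
Protein energy = 20% × 1791.3 = 358.26 kcal.
Protein = 358.26 ÷ 4 kcal/g = 89.565 g.

90 g/day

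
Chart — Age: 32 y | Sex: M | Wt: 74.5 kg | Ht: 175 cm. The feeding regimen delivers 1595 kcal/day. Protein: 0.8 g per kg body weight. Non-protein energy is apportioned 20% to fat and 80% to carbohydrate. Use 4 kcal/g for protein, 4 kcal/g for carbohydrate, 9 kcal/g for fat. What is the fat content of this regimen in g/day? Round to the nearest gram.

Protein = 0.8 × 74.5 = 59.6 g → 59.6 × 4 = 238.4 kcal.
Non-protein calories = 1595 − 238.4 = 1356.6 kcal.
Fat: 20% × 1356.6 = 271.32 kcal; carbohydrate: 1085.28 kcal.
Fat: 271.32 kcal ÷ 9 kcal/g = 30.1467 g.

30 g/day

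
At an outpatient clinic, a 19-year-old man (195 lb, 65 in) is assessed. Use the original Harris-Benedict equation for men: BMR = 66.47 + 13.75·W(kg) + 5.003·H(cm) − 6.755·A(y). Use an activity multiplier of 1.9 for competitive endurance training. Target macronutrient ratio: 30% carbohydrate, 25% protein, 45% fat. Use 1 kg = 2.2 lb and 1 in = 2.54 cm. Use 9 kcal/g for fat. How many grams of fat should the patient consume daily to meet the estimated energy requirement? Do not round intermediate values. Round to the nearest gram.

Convert to metric: weight = 195 ÷ 2.2 = 88.6364 kg; height = 65 × 2.54 = 165.1 cm.
Harris-Benedict: BMR = 66.47 + 13.75(88.6364) + 5.003(165.1) − 6.755(19) = 1982.8703 kcal/day.
TEE = 1982.8703 × 1.9 = 3767.4536 kcal/day.
Fat energy = 45% × 3767.4536 = 1695.3541 kcal.
Fat = 1695.3541 ÷ 9 kcal/g = 188.3727 g.

188 g/day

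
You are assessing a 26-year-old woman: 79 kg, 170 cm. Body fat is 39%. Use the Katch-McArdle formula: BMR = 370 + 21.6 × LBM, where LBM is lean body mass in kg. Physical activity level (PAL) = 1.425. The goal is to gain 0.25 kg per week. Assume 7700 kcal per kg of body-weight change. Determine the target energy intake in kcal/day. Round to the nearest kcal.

2286 kcal/day

LBM = 79 × (1 − 0.39) = 48.19 kg. Katch-McArdle: BMR = 370 + 21.6 × 48.19 = 1410.904 kcal/day.
TEE = 1410.904 × 1.425 = 2010.5382 kcal/day.
Required daily surplus = 0.25 × 7700 ÷ 7 = 275 kcal/day.
Target intake = 2010.5382 + 275 = 2285.5382 kcal/day.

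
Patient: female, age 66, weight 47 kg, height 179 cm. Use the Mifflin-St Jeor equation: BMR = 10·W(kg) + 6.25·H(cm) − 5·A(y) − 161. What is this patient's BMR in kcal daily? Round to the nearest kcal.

Mifflin-St Jeor (female): BMR = 10(47) + 6.25(179) − 5(66) − 161 = 470 + 1118.75 − 330 − 161 = 1097.75 kcal/day.

1098 kcal daily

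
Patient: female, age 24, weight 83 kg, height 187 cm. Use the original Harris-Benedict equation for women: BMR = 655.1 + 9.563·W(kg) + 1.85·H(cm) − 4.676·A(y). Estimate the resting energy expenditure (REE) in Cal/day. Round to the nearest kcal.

Harris-Benedict: BMR = 655.1 + 9.563(83) + 1.85(187) − 4.676(24) = 1682.555 kcal/day.

1683 Cal/day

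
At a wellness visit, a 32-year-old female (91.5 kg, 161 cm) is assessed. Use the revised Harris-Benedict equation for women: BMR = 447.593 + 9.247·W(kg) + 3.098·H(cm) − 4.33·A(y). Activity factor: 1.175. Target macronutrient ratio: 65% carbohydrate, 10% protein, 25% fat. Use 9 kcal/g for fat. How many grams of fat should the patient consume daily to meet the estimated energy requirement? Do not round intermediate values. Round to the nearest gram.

54 g/day

Harris-Benedict: BMR = 447.593 + 9.247(91.5) + 3.098(161) − 4.33(32) = 1653.9115 kcal/day.
TEE = 1653.9115 × 1.175 = 1943.346 kcal/day.
Fat energy = 25% × 1943.346 = 485.8365 kcal.
Fat = 485.8365 ÷ 9 kcal/g = 53.9818 g.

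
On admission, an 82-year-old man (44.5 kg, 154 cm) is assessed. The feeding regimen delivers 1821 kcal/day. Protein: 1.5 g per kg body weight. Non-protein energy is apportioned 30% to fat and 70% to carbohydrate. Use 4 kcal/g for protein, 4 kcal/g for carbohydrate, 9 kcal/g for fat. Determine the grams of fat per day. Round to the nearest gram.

Protein = 1.5 × 44.5 = 66.75 g → 66.75 × 4 = 267 kcal.
Non-protein calories = 1821 − 267 = 1554 kcal.
Fat: 30% × 1554 = 466.2 kcal; carbohydrate: 1087.8 kcal.
Fat: 466.2 kcal ÷ 9 kcal/g = 51.8 g.

52 g/day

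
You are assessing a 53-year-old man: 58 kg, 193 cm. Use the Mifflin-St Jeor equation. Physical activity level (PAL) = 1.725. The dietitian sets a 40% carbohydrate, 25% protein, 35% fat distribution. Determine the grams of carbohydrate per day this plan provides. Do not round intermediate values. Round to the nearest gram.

263 g/day

Mifflin-St Jeor (male): BMR = 10(58) + 6.25(193) − 5(53) + 5 = 580 + 1206.25 − 265 + 5 = 1526.25 kcal/day.
TEE = 1526.25 × 1.725 = 2632.7813 kcal/day.
Carbohydrate energy = 40% × 2632.7813 = 1053.1125 kcal.
Carbohydrate = 1053.1125 ÷ 4 kcal/g = 263.2781 g.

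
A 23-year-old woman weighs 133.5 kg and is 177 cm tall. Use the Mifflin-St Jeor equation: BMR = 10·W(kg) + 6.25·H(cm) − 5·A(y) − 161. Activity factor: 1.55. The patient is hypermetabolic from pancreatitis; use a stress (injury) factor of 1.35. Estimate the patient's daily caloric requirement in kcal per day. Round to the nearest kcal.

4531 kcal per day

Mifflin-St Jeor (female): BMR = 10(133.5) + 6.25(177) − 5(23) − 161 = 1335 + 1106.25 − 115 − 161 = 2165.25 kcal/day.
TEE = BMR × activity factor = 2165.25 × 1.55 = 3356.1375 kcal/day.
Apply stress factor: 3356.1375 × 1.35 = 4530.7856 kcal/day.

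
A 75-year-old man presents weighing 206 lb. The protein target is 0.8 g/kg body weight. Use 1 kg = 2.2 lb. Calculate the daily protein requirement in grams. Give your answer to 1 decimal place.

Weight in kg = 206 ÷ 2.2 = 93.6364 kg.
Protein = 0.8 g/kg × 93.6364 kg = 74.9091 g/day.

74.9 g/day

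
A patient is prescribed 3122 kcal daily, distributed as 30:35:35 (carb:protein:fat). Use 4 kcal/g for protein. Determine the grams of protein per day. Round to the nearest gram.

Protein energy = 35% × 3122 = 1092.7 kcal.
At 4 kcal/g: 1092.7 ÷ 4 = 273.175 g.

273 g/day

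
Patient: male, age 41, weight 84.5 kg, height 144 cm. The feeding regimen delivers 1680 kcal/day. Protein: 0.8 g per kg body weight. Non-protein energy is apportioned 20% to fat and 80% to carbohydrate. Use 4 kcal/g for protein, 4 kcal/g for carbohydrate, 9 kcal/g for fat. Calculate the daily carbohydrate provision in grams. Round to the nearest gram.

Protein = 0.8 × 84.5 = 67.6 g → 67.6 × 4 = 270.4 kcal.
Non-protein calories = 1680 − 270.4 = 1409.6 kcal.
Fat: 20% × 1409.6 = 281.92 kcal; carbohydrate: 1127.68 kcal.
Carbohydrate: 1127.68 kcal ÷ 4 kcal/g = 281.92 g.

282 g/day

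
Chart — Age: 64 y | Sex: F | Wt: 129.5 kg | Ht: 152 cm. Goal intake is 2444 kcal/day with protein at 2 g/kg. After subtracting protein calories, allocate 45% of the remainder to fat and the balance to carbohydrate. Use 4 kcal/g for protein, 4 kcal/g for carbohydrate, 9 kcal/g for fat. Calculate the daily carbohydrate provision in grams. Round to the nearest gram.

194 g/day

Protein = 2 × 129.5 = 259 g → 259 × 4 = 1036 kcal.
Non-protein calories = 2444 − 1036 = 1408 kcal.
Fat: 45% × 1408 = 633.6 kcal; carbohydrate: 774.4 kcal.
Carbohydrate: 774.4 kcal ÷ 4 kcal/g = 193.6 g.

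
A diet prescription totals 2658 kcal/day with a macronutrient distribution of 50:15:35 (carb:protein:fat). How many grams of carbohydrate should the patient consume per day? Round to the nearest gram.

332 g/day

Carbohydrate energy = 50% × 2658 = 1329 kcal.
At 4 kcal/g: 1329 ÷ 4 = 332.25 g.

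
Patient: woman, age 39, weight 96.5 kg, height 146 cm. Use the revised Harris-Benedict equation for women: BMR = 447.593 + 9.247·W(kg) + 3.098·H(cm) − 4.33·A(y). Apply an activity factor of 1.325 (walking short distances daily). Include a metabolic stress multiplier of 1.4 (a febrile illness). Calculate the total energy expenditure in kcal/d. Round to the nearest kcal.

Harris-Benedict: BMR = 447.593 + 9.247(96.5) + 3.098(146) − 4.33(39) = 1623.3665 kcal/day.
TEE = BMR × activity factor = 1623.3665 × 1.325 = 2150.9606 kcal/day.
Apply stress factor: 2150.9606 × 1.4 = 3011.3449 kcal/day.

3011 kcal/d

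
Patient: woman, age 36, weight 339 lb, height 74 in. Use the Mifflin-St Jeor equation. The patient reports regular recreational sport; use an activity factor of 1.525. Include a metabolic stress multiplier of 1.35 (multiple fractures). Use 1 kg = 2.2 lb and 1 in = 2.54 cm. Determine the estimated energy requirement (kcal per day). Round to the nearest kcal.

4889 kcal per day

Convert to metric: weight = 339 ÷ 2.2 = 154.0909 kg; height = 74 × 2.54 = 187.96 cm.
Mifflin-St Jeor (female): BMR = 10(154.0909) + 6.25(187.96) − 5(36) − 161 = 1540.9091 + 1174.75 − 180 − 161 = 2374.6591 kcal/day.
TEE = BMR × activity factor = 2374.6591 × 1.525 = 3621.3551 kcal/day.
Apply stress factor: 3621.3551 × 1.35 = 4888.8294 kcal/day.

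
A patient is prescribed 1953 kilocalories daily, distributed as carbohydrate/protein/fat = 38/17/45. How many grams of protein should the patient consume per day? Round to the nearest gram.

Protein energy = 17% × 1953 = 332.01 kcal.
At 4 kcal/g: 332.01 ÷ 4 = 83.0025 g.

83 g/day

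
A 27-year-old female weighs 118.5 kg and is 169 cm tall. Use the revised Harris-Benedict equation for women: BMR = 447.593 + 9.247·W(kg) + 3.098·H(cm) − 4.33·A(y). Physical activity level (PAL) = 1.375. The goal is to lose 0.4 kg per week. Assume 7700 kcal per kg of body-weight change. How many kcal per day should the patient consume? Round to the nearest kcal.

2241 kcal per day

Harris-Benedict: BMR = 447.593 + 9.247(118.5) + 3.098(169) − 4.33(27) = 1950.0145 kcal/day.
TEE = 1950.0145 × 1.375 = 2681.2699 kcal/day.
Required daily deficit = 0.4 × 7700 ÷ 7 = 440 kcal/day.
Target intake = 2681.2699 − 440 = 2241.2699 kcal/day.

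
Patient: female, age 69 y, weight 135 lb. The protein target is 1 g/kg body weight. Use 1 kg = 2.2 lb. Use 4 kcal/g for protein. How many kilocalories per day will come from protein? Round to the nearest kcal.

245 kcal/day

Weight in kg = 135 ÷ 2.2 = 61.3636 kg.
Protein = 1 g/kg × 61.3636 kg = 61.3636 g/day.
Protein energy = 61.3636 g × 4 kcal/g = 245.4545 kcal/day.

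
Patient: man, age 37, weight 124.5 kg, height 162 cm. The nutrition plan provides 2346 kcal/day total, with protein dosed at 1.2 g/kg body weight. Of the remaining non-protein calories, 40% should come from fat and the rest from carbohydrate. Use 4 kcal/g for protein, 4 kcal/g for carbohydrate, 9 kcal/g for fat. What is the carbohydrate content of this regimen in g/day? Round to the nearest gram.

262 g/day

Protein = 1.2 × 124.5 = 149.4 g → 149.4 × 4 = 597.6 kcal.
Non-protein calories = 2346 − 597.6 = 1748.4 kcal.
Fat: 40% × 1748.4 = 699.36 kcal; carbohydrate: 1049.04 kcal.
Carbohydrate: 1049.04 kcal ÷ 4 kcal/g = 262.26 g.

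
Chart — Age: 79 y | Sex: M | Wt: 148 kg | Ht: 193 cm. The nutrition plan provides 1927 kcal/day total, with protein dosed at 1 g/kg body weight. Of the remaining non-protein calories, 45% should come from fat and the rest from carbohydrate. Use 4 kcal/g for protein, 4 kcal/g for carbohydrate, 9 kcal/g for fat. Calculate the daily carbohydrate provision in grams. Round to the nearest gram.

184 g/day

Protein = 1 × 148 = 148 g → 148 × 4 = 592 kcal.
Non-protein calories = 1927 − 592 = 1335 kcal.
Fat: 45% × 1335 = 600.75 kcal; carbohydrate: 734.25 kcal.
Carbohydrate: 734.25 kcal ÷ 4 kcal/g = 183.5625 g.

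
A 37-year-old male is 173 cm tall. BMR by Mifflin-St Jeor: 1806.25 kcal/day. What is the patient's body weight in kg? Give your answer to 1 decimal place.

90.5 kg

1806.25 = 10·W + 6.25(173) − 5(37) + 5
10·W = 1806.25 − 901.25 = 905, so W = 90.5 kg.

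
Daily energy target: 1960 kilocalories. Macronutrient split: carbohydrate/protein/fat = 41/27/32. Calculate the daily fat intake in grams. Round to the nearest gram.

70 g/day

Fat energy = 32% × 1960 = 627.2 kcal.
At 9 kcal/g: 627.2 ÷ 9 = 69.6889 g.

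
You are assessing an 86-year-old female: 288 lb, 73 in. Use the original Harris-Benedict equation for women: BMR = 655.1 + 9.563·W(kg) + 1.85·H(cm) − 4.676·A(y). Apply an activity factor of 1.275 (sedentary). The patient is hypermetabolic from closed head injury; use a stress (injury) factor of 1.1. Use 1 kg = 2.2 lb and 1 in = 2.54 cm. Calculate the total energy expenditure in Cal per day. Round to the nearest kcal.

2592 Cal per day

Convert to metric: weight = 288 ÷ 2.2 = 130.9091 kg; height = 73 × 2.54 = 185.42 cm.
Harris-Benedict: BMR = 655.1 + 9.563(130.9091) + 1.85(185.42) − 4.676(86) = 1847.8746 kcal/day.
TEE = BMR × activity factor = 1847.8746 × 1.275 = 2356.0402 kcal/day.
Apply stress factor: 2356.0402 × 1.1 = 2591.6442 kcal/day.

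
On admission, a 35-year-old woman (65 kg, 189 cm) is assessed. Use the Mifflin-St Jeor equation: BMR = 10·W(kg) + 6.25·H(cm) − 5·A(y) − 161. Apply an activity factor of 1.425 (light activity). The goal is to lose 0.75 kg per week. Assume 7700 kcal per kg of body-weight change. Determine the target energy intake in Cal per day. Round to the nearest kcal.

1306 Cal per day

Mifflin-St Jeor (female): BMR = 10(65) + 6.25(189) − 5(35) − 161 = 650 + 1181.25 − 175 − 161 = 1495.25 kcal/day.
TEE = 1495.25 × 1.425 = 2130.7313 kcal/day.
Required daily deficit = 0.75 × 7700 ÷ 7 = 825 kcal/day.
Target intake = 2130.7313 − 825 = 1305.7313 kcal/day.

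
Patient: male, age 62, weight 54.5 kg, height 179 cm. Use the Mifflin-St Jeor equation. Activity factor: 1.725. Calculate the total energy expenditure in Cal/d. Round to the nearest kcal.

2344 Cal/d

Mifflin-St Jeor (male): BMR = 10(54.5) + 6.25(179) − 5(62) + 5 = 545 + 1118.75 − 310 + 5 = 1358.75 kcal/day.
TEE = BMR × activity factor = 1358.75 × 1.725 = 2343.8438 kcal/day.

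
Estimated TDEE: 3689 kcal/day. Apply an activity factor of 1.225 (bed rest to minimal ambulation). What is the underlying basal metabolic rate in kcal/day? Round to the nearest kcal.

3011 kcal/day

BMR = TEE ÷ activity factor = 3689 ÷ 1.225 = 3011.4286 kcal/day.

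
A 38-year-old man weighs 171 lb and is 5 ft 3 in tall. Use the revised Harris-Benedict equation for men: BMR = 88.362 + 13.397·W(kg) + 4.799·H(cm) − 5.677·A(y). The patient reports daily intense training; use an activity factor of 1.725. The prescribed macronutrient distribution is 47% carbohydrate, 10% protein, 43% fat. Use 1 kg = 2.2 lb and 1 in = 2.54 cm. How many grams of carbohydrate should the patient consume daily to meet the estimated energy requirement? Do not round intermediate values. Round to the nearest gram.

341 g/day

Convert to metric: weight = 171 ÷ 2.2 = 77.7273 kg; height = (5×12 + 3) × 2.54 = 63 × 2.54 = 160.02 cm.
Harris-Benedict: BMR = 88.362 + 13.397(77.7273) + 4.799(160.02) − 5.677(38) = 1681.8843 kcal/day.
TEE = 1681.8843 × 1.725 = 2901.2503 kcal/day.
Carbohydrate energy = 47% × 2901.2503 = 1363.5877 kcal.
Carbohydrate = 1363.5877 ÷ 4 kcal/g = 340.8969 g.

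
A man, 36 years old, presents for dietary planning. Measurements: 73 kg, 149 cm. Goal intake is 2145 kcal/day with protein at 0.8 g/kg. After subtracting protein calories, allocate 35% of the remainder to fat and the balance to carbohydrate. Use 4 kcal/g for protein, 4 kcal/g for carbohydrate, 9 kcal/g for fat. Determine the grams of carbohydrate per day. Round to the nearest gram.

311 g/day

Protein = 0.8 × 73 = 58.4 g → 58.4 × 4 = 233.6 kcal.
Non-protein calories = 2145 − 233.6 = 1911.4 kcal.
Fat: 35% × 1911.4 = 668.99 kcal; carbohydrate: 1242.41 kcal.
Carbohydrate: 1242.41 kcal ÷ 4 kcal/g = 310.6025 g.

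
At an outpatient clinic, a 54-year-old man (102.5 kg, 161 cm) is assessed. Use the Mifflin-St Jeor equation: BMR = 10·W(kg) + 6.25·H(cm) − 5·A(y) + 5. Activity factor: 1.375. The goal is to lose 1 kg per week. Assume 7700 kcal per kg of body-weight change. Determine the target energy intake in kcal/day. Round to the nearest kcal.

1329 kcal/day

Mifflin-St Jeor (male): BMR = 10(102.5) + 6.25(161) − 5(54) + 5 = 1025 + 1006.25 − 270 + 5 = 1766.25 kcal/day.
TEE = 1766.25 × 1.375 = 2428.5938 kcal/day.
Required daily deficit = 1 × 7700 ÷ 7 = 1100 kcal/day.
Target intake = 2428.5938 − 1100 = 1328.5938 kcal/day.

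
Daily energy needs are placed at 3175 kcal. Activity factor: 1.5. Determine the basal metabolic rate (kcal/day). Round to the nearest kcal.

BMR = TEE ÷ activity factor = 3175 ÷ 1.5 = 2116.6667 kcal/day.

2117 kcal/day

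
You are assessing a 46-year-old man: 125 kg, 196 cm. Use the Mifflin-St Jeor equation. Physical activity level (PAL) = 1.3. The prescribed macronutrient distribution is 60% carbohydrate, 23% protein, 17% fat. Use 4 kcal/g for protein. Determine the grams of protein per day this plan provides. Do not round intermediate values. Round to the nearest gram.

Mifflin-St Jeor (male): BMR = 10(125) + 6.25(196) − 5(46) + 5 = 1250 + 1225 − 230 + 5 = 2250 kcal/day.
TEE = 2250 × 1.3 = 2925 kcal/day.
Protein energy = 23% × 2925 = 672.75 kcal.
Protein = 672.75 ÷ 4 kcal/g = 168.1875 g.

168 g/day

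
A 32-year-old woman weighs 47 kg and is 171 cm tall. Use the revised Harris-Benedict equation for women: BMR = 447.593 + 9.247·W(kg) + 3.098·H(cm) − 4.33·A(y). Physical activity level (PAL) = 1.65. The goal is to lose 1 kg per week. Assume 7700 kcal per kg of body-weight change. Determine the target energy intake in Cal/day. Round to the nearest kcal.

Harris-Benedict: BMR = 447.593 + 9.247(47) + 3.098(171) − 4.33(32) = 1273.4 kcal/day.
TEE = 1273.4 × 1.65 = 2101.11 kcal/day.
Required daily deficit = 1 × 7700 ÷ 7 = 1100 kcal/day.
Target intake = 2101.11 − 1100 = 1001.11 kcal/day.

1001 Cal/day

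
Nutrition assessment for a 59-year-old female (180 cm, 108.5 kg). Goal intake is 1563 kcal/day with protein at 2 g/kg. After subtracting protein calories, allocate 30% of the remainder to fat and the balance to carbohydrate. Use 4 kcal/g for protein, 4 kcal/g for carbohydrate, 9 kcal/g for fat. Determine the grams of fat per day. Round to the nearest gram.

23 g/day

Protein = 2 × 108.5 = 217 g → 217 × 4 = 868 kcal.
Non-protein calories = 1563 − 868 = 695 kcal.
Fat: 30% × 695 = 208.5 kcal; carbohydrate: 486.5 kcal.
Fat: 208.5 kcal ÷ 9 kcal/g = 23.1667 g.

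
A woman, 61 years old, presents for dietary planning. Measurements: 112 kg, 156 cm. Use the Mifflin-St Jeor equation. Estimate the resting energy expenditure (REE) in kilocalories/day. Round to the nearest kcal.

Mifflin-St Jeor (female): BMR = 10(112) + 6.25(156) − 5(61) − 161 = 1120 + 975 − 305 − 161 = 1629 kcal/day.

1629 kilocalories/day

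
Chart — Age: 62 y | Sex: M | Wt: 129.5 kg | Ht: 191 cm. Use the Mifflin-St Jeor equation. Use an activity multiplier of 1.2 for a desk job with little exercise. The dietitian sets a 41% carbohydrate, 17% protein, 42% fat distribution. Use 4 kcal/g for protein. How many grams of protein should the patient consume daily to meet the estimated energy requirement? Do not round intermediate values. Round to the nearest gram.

111 g/day

Mifflin-St Jeor (male): BMR = 10(129.5) + 6.25(191) − 5(62) + 5 = 1295 + 1193.75 − 310 + 5 = 2183.75 kcal/day.
TEE = 2183.75 × 1.2 = 2620.5 kcal/day.
Protein energy = 17% × 2620.5 = 445.485 kcal.
Protein = 445.485 ÷ 4 kcal/g = 111.3713 g.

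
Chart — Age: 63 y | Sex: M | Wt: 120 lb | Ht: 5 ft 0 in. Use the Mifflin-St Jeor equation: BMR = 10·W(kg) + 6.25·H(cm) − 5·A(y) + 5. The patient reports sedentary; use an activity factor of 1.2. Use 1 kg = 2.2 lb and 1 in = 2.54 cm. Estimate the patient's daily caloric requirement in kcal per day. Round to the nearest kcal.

Convert to metric: weight = 120 ÷ 2.2 = 54.5455 kg; height = (5×12 + 0) × 2.54 = 60 × 2.54 = 152.4 cm.
Mifflin-St Jeor (male): BMR = 10(54.5455) + 6.25(152.4) − 5(63) + 5 = 545.4545 + 952.5 − 315 + 5 = 1187.9545 kcal/day.
TEE = BMR × activity factor = 1187.9545 × 1.2 = 1425.5455 kcal/day.

1426 kcal per day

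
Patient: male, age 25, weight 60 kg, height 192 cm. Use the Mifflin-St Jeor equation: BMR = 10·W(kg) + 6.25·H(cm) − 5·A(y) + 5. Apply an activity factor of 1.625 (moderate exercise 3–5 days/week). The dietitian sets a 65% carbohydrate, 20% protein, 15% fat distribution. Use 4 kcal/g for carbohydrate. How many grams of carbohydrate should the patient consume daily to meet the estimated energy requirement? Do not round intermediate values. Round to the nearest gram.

Mifflin-St Jeor (male): BMR = 10(60) + 6.25(192) − 5(25) + 5 = 600 + 1200 − 125 + 5 = 1680 kcal/day.
TEE = 1680 × 1.625 = 2730 kcal/day.
Carbohydrate energy = 65% × 2730 = 1774.5 kcal.
Carbohydrate = 1774.5 ÷ 4 kcal/g = 443.625 g.

444 g/day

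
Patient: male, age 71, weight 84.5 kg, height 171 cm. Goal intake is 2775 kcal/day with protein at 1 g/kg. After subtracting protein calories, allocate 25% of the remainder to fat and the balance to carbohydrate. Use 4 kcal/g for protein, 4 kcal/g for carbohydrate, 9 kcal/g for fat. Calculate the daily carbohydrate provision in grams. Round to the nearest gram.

Protein = 1 × 84.5 = 84.5 g → 84.5 × 4 = 338 kcal.
Non-protein calories = 2775 − 338 = 2437 kcal.
Fat: 25% × 2437 = 609.25 kcal; carbohydrate: 1827.75 kcal.
Carbohydrate: 1827.75 kcal ÷ 4 kcal/g = 456.9375 g.

457 g/day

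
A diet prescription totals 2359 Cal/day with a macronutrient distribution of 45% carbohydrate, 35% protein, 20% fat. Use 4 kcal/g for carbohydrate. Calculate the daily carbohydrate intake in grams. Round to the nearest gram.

Carbohydrate energy = 45% × 2359 = 1061.55 kcal.
At 4 kcal/g: 1061.55 ÷ 4 = 265.3875 g.

265 g/day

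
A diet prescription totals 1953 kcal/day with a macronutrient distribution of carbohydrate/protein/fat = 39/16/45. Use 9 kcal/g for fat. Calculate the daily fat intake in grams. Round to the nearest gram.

Fat energy = 45% × 1953 = 878.85 kcal.
At 9 kcal/g: 878.85 ÷ 9 = 97.65 g.

98 g/day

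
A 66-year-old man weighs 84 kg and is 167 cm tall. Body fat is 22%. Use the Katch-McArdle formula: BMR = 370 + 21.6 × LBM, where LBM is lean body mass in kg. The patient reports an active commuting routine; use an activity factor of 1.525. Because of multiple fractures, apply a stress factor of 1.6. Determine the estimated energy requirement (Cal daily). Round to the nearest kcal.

4356 Cal daily

LBM = 84 × (1 − 0.22) = 65.52 kg. Katch-McArdle: BMR = 370 + 21.6 × 65.52 = 1785.232 kcal/day.
TEE = BMR × activity factor = 1785.232 × 1.525 = 2722.4788 kcal/day.
Apply stress factor: 2722.4788 × 1.6 = 4355.9661 kcal/day.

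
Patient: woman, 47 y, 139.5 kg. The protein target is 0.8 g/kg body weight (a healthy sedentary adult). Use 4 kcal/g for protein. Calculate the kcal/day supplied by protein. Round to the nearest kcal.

Protein = 0.8 g/kg × 139.5 kg = 111.6 g/day.
Protein energy = 111.6 g × 4 kcal/g = 446.4 kcal/day.

446 kcal/day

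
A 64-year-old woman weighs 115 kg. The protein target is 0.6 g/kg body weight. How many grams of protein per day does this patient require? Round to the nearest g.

69 g/day

Protein = 0.6 g/kg × 115 kg = 69 g/day.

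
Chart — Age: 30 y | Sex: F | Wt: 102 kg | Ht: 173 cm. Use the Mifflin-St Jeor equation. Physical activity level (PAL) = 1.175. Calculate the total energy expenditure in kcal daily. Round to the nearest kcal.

2104 kcal daily

Mifflin-St Jeor (female): BMR = 10(102) + 6.25(173) − 5(30) − 161 = 1020 + 1081.25 − 150 − 161 = 1790.25 kcal/day.
TEE = BMR × activity factor = 1790.25 × 1.175 = 2103.5438 kcal/day.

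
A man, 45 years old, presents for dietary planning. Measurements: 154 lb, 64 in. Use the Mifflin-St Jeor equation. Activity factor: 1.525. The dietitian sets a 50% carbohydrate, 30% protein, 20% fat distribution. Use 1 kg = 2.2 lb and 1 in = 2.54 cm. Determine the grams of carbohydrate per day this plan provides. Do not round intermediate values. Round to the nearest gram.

Convert to metric: weight = 154 ÷ 2.2 = 70 kg; height = 64 × 2.54 = 162.56 cm.
Mifflin-St Jeor (male): BMR = 10(70) + 6.25(162.56) − 5(45) + 5 = 700 + 1016 − 225 + 5 = 1496 kcal/day.
TEE = 1496 × 1.525 = 2281.4 kcal/day.
Carbohydrate energy = 50% × 2281.4 = 1140.7 kcal.
Carbohydrate = 1140.7 ÷ 4 kcal/g = 285.175 g.

285 g/day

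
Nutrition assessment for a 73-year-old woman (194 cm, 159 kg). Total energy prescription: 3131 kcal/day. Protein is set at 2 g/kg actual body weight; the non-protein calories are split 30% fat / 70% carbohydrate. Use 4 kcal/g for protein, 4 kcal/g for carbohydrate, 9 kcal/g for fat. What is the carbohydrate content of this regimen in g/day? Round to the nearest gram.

325 g/day

Protein = 2 × 159 = 318 g → 318 × 4 = 1272 kcal.
Non-protein calories = 3131 − 1272 = 1859 kcal.
Fat: 30% × 1859 = 557.7 kcal; carbohydrate: 1301.3 kcal.
Carbohydrate: 1301.3 kcal ÷ 4 kcal/g = 325.325 g.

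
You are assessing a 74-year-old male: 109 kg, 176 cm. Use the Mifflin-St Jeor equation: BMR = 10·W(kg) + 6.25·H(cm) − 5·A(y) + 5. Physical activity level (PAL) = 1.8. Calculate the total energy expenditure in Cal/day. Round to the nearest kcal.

Mifflin-St Jeor (male): BMR = 10(109) + 6.25(176) − 5(74) + 5 = 1090 + 1100 − 370 + 5 = 1825 kcal/day.
TEE = BMR × activity factor = 1825 × 1.8 = 3285 kcal/day.

3285 Cal/day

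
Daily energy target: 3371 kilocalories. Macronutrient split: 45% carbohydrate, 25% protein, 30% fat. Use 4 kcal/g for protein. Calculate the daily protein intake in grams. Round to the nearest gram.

211 g/day

Protein energy = 25% × 3371 = 842.75 kcal.
At 4 kcal/g: 842.75 ÷ 4 = 210.6875 g.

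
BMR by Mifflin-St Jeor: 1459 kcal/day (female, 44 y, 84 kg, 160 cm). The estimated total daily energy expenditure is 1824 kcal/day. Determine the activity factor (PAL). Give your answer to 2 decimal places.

Activity factor = TEE ÷ BMR = 1824 ÷ 1459 = 1.25.

1.25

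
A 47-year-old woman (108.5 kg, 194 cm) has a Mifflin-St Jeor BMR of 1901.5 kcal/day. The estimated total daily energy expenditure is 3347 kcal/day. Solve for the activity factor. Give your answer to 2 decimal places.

1.76

Activity factor = TEE ÷ BMR = 3347 ÷ 1901.5 = 1.76.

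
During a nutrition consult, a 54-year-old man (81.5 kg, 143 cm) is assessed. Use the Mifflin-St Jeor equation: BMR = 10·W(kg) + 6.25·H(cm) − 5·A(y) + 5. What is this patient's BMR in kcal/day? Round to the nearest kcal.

Mifflin-St Jeor (male): BMR = 10(81.5) + 6.25(143) − 5(54) + 5 = 815 + 893.75 − 270 + 5 = 1443.75 kcal/day.

1444 kcal/day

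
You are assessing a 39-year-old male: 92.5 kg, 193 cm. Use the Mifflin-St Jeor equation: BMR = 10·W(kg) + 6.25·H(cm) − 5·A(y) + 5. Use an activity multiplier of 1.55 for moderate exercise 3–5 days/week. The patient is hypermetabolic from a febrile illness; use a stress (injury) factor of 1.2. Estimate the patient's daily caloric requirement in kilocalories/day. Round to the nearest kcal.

3611 kilocalories/day

Mifflin-St Jeor (male): BMR = 10(92.5) + 6.25(193) − 5(39) + 5 = 925 + 1206.25 − 195 + 5 = 1941.25 kcal/day.
TEE = BMR × activity factor = 1941.25 × 1.55 = 3008.9375 kcal/day.
Apply stress factor: 3008.9375 × 1.2 = 3610.725 kcal/day.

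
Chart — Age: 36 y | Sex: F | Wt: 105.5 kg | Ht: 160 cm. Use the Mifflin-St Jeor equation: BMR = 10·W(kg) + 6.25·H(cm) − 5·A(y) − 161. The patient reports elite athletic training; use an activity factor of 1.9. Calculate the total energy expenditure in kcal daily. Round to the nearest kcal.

Mifflin-St Jeor (female): BMR = 10(105.5) + 6.25(160) − 5(36) − 161 = 1055 + 1000 − 180 − 161 = 1714 kcal/day.
TEE = BMR × activity factor = 1714 × 1.9 = 3256.6 kcal/day.

3257 kcal daily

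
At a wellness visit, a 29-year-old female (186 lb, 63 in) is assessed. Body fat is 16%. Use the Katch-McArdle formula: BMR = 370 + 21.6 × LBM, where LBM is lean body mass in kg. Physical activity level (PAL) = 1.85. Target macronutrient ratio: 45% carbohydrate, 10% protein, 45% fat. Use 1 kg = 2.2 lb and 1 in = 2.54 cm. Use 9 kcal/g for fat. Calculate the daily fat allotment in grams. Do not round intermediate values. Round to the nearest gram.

Convert to metric: weight = 186 ÷ 2.2 = 84.5455 kg; height = 63 × 2.54 = 160.02 cm.
LBM = 84.5455 × (1 − 0.16) = 71.0182 kg. Katch-McArdle: BMR = 370 + 21.6 × 71.0182 = 1903.9927 kcal/day.
TEE = 1903.9927 × 1.85 = 3522.3865 kcal/day.
Fat energy = 45% × 3522.3865 = 1585.0739 kcal.
Fat = 1585.0739 ÷ 9 kcal/g = 176.1193 g.

176 g/day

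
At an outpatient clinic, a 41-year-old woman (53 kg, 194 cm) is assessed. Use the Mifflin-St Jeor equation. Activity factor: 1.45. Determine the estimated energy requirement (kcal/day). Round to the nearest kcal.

1996 kcal/day

Mifflin-St Jeor (female): BMR = 10(53) + 6.25(194) − 5(41) − 161 = 530 + 1212.5 − 205 − 161 = 1376.5 kcal/day.
TEE = BMR × activity factor = 1376.5 × 1.45 = 1995.925 kcal/day.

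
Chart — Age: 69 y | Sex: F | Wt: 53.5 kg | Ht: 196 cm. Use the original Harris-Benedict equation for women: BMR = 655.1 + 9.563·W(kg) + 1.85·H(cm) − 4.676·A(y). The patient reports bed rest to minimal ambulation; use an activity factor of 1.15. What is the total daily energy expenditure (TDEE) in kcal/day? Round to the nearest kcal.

1388 kcal/day

Harris-Benedict: BMR = 655.1 + 9.563(53.5) + 1.85(196) − 4.676(69) = 1206.6765 kcal/day.
TEE = BMR × activity factor = 1206.6765 × 1.15 = 1387.678 kcal/day.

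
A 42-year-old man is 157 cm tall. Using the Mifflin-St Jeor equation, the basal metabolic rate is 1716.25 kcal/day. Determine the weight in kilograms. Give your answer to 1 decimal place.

1716.25 = 10·W + 6.25(157) − 5(42) + 5
10·W = 1716.25 − 776.25 = 940, so W = 94 kg.

94.0 kg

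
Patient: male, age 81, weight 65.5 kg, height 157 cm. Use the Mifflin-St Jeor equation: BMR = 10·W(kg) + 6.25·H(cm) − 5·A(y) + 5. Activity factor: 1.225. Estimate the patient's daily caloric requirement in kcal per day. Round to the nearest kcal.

1514 kcal per day

Mifflin-St Jeor (male): BMR = 10(65.5) + 6.25(157) − 5(81) + 5 = 655 + 981.25 − 405 + 5 = 1236.25 kcal/day.
TEE = BMR × activity factor = 1236.25 × 1.225 = 1514.4063 kcal/day.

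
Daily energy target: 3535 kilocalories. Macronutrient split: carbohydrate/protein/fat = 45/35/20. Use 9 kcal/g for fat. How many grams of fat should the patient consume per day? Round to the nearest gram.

Fat energy = 20% × 3535 = 707 kcal.
At 9 kcal/g: 707 ÷ 9 = 78.5556 g.

79 g/day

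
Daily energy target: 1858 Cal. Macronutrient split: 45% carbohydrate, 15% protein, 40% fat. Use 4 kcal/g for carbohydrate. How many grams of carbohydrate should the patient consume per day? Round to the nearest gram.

Carbohydrate energy = 45% × 1858 = 836.1 kcal.
At 4 kcal/g: 836.1 ÷ 4 = 209.025 g.

209 g/day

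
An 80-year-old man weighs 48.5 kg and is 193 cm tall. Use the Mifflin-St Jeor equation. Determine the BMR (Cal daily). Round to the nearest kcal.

Mifflin-St Jeor (male): BMR = 10(48.5) + 6.25(193) − 5(80) + 5 = 485 + 1206.25 − 400 + 5 = 1296.25 kcal/day.

1296 Cal daily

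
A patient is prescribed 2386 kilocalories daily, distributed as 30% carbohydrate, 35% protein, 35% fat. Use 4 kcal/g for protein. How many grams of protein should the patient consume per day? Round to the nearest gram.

209 g/day

Protein energy = 35% × 2386 = 835.1 kcal.
At 4 kcal/g: 835.1 ÷ 4 = 208.775 g.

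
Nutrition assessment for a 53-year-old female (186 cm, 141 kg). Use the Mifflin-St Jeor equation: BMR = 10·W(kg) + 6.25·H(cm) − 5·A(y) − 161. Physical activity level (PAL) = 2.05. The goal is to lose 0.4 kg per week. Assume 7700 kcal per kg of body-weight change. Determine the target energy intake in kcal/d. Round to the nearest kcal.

3960 kcal/d

Mifflin-St Jeor (female): BMR = 10(141) + 6.25(186) − 5(53) − 161 = 1410 + 1162.5 − 265 − 161 = 2146.5 kcal/day.
TEE = 2146.5 × 2.05 = 4400.325 kcal/day.
Required daily deficit = 0.4 × 7700 ÷ 7 = 440 kcal/day.
Target intake = 4400.325 − 440 = 3960.325 kcal/day.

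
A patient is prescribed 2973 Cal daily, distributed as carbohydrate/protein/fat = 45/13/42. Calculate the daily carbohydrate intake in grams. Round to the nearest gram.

334 g/day

Carbohydrate energy = 45% × 2973 = 1337.85 kcal.
At 4 kcal/g: 1337.85 ÷ 4 = 334.4625 g.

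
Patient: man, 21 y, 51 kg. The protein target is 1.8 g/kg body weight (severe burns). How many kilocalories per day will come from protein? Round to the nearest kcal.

Protein = 1.8 g/kg × 51 kg = 91.8 g/day.
Protein energy = 91.8 g × 4 kcal/g = 367.2 kcal/day.

367 kcal/day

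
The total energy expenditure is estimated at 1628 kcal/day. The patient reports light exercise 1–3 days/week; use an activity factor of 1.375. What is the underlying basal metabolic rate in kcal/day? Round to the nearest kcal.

1184 kcal/day

BMR = TEE ÷ activity factor = 1628 ÷ 1.375 = 1184 kcal/day.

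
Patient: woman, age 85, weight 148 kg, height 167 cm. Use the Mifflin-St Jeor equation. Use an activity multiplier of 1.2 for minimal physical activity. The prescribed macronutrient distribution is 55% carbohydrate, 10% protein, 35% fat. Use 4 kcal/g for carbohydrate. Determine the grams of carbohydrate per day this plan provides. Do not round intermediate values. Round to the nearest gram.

320 g/day

Mifflin-St Jeor (female): BMR = 10(148) + 6.25(167) − 5(85) − 161 = 1480 + 1043.75 − 425 − 161 = 1937.75 kcal/day.
TEE = 1937.75 × 1.2 = 2325.3 kcal/day.
Carbohydrate energy = 55% × 2325.3 = 1278.915 kcal.
Carbohydrate = 1278.915 ÷ 4 kcal/g = 319.7288 g.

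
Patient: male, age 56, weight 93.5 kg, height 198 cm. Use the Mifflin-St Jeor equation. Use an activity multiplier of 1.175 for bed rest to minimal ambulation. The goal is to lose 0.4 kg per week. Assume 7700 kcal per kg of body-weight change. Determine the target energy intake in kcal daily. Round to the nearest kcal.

Mifflin-St Jeor (male): BMR = 10(93.5) + 6.25(198) − 5(56) + 5 = 935 + 1237.5 − 280 + 5 = 1897.5 kcal/day.
TEE = 1897.5 × 1.175 = 2229.5625 kcal/day.
Required daily deficit = 0.4 × 7700 ÷ 7 = 440 kcal/day.
Target intake = 2229.5625 − 440 = 1789.5625 kcal/day.

1790 kcal daily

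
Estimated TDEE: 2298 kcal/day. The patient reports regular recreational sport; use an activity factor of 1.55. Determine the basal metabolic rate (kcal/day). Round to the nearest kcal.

1483 kcal/day

BMR = TEE ÷ activity factor = 2298 ÷ 1.55 = 1482.5806 kcal/day.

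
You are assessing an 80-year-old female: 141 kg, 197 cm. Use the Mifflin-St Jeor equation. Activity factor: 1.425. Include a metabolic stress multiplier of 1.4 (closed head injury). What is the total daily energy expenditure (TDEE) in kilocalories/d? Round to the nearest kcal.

Mifflin-St Jeor (female): BMR = 10(141) + 6.25(197) − 5(80) − 161 = 1410 + 1231.25 − 400 − 161 = 2080.25 kcal/day.
TEE = BMR × activity factor = 2080.25 × 1.425 = 2964.3563 kcal/day.
Apply stress factor: 2964.3563 × 1.4 = 4150.0988 kcal/day.

4150 kilocalories/d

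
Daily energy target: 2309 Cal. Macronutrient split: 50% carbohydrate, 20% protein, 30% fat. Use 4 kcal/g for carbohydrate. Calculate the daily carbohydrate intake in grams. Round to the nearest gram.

289 g/day

Carbohydrate energy = 50% × 2309 = 1154.5 kcal.
At 4 kcal/g: 1154.5 ÷ 4 = 288.625 g.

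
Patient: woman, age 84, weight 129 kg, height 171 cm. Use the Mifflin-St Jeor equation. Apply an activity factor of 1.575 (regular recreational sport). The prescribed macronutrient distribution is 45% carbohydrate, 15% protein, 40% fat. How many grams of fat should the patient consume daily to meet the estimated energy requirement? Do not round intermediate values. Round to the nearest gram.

Mifflin-St Jeor (female): BMR = 10(129) + 6.25(171) − 5(84) − 161 = 1290 + 1068.75 − 420 − 161 = 1777.75 kcal/day.
TEE = 1777.75 × 1.575 = 2799.9563 kcal/day.
Fat energy = 40% × 2799.9563 = 1119.9825 kcal.
Fat = 1119.9825 ÷ 9 kcal/g = 124.4425 g.

124 g/day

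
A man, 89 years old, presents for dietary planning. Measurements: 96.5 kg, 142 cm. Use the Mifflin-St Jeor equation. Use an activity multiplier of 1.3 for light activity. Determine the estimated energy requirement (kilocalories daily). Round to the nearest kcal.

1836 kilocalories daily

Mifflin-St Jeor (male): BMR = 10(96.5) + 6.25(142) − 5(89) + 5 = 965 + 887.5 − 445 + 5 = 1412.5 kcal/day.
TEE = BMR × activity factor = 1412.5 × 1.3 = 1836.25 kcal/day.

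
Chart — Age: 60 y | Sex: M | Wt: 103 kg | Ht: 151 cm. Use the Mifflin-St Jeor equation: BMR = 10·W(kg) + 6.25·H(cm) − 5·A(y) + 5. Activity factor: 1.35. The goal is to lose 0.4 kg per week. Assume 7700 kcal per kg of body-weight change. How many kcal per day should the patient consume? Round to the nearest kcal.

1826 kcal per day

Mifflin-St Jeor (male): BMR = 10(103) + 6.25(151) − 5(60) + 5 = 1030 + 943.75 − 300 + 5 = 1678.75 kcal/day.
TEE = 1678.75 × 1.35 = 2266.3125 kcal/day.
Required daily deficit = 0.4 × 7700 ÷ 7 = 440 kcal/day.
Target intake = 2266.3125 − 440 = 1826.3125 kcal/day.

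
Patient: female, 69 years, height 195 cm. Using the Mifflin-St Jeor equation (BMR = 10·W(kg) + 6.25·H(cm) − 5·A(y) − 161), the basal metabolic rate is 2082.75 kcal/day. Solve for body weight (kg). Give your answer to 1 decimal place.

2082.75 = 10·W + 6.25(195) − 5(69) − 161
10·W = 2082.75 − 712.75 = 1370, so W = 137 kg.

137.0 kg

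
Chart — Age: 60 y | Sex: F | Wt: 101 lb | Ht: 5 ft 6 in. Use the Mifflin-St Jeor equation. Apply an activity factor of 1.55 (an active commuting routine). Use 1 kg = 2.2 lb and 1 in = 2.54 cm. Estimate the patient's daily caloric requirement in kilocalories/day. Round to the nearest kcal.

Convert to metric: weight = 101 ÷ 2.2 = 45.9091 kg; height = (5×12 + 6) × 2.54 = 66 × 2.54 = 167.64 cm.
Mifflin-St Jeor (female): BMR = 10(45.9091) + 6.25(167.64) − 5(60) − 161 = 459.0909 + 1047.75 − 300 − 161 = 1045.8409 kcal/day.
TEE = BMR × activity factor = 1045.8409 × 1.55 = 1621.0534 kcal/day.

1621 kilocalories/day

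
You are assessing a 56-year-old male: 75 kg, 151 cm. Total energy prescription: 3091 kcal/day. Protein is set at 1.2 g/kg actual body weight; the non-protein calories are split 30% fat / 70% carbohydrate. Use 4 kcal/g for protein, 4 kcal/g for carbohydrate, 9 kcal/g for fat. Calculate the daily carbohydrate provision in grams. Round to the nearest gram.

Protein = 1.2 × 75 = 90 g → 90 × 4 = 360 kcal.
Non-protein calories = 3091 − 360 = 2731 kcal.
Fat: 30% × 2731 = 819.3 kcal; carbohydrate: 1911.7 kcal.
Carbohydrate: 1911.7 kcal ÷ 4 kcal/g = 477.925 g.

478 g/day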